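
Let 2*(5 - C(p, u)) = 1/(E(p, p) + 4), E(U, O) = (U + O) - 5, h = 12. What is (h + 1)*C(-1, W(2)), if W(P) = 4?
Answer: 403/6 ≈ 67.167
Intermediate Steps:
E(U, O) = -5 + O + U (E(U, O) = (O + U) - 5 = -5 + O + U)
C(p, u) = 5 - 1/(2*(-1 + 2*p)) (C(p, u) = 5 - 1/(2*((-5 + p + p) + 4)) = 5 - 1/(2*((-5 + 2*p) + 4)) = 5 - 1/(2*(-1 + 2*p)))
(h + 1)*C(-1, W(2)) = (12 + 1)*((-11 + 20*(-1))/(2*(-1 + 2*(-1)))) = 13*((-11 - 20)/(2*(-1 - 2))) = 13*((½)*(-31)/(-3)) = 13*((½)*(-⅓)*(-31)) = 13*(31/6) = 403/6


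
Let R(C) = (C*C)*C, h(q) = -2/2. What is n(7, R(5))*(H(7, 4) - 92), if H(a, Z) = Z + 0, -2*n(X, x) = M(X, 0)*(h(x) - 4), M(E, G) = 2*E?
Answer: -3080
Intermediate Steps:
h(q) = -1 (h(q) = -2*½ = -1)
R(C) = C³ (R(C) = C²*C = C³)
n(X, x) = 5*X (n(X, x) = -2*X*(-1 - 4)/2 = -2*X*(-5)/2 = -(-5)*X = 5*X)
H(a, Z) = Z
n(7, R(5))*(H(7, 4) - 92) = (5*7)*(4 - 92) = 35*(-88) = -3080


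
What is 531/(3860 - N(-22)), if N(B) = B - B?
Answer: 531/3860 ≈ 0.13756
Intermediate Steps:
N(B) = 0
531/(3860 - N(-22)) = 531/(3860 - 1*0) = 531/(3860 + 0) = 531/3860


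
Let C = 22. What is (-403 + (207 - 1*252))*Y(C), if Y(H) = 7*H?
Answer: -68992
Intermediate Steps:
(-403 + (207 - 1*252))*Y(C) = (-403 + (207 - 1*252))*(7*22) = (-403 + (207 - 252))*154 = (-403 - 45)*154 = -448*154 = -68992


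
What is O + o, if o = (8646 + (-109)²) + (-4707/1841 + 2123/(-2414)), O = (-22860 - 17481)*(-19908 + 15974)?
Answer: 705388263684513/4444174 ≈ 1.5872e+8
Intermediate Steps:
O = 158701494 (O = -40341*(-3934) = 158701494)
o = 91210288557/4444174 (o = (8646 + 11881) + (-4707*1/1841 + 2123*(-1/2414)) = 20527 + (-4707/1841 - 2123/2414) = 20527 - 15271141/4444174 = 91210288557/4444174 ≈ 20524.)
O + o = 158701494 + 91210288557/4444174 = 705388263684513/4444174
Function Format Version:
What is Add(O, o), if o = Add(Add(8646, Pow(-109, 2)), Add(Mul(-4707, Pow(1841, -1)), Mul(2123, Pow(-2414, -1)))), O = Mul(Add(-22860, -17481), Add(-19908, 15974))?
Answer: Rational(705388263684513, 4444174) ≈ 1.5872e+8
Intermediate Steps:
O = 158701494 (O = Mul(-40341, -3934) = 158701494)
o = Rational(91210288557, 4444174) (o = Add(Add(8646, 11881), Add(Mul(-4707, Rational(1, 1841)), Mul(2123, Rational(-1, 2414)))) = Add(20527, Add(Rational(-4707, 1841), Rational(-2123, 2414))) = Add(20527, Rational(-15271141, 4444174)) = Rational(91210288557, 4444174) ≈ 20524.)
Add(O, o) = Add(158701494, Rational(91210288557, 4444174)) = Rational(705388263684513, 4444174)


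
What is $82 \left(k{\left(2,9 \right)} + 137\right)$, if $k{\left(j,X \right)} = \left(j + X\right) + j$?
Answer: $12300$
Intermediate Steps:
$k{\left(j,X \right)} = X + 2 j$ ($k{\left(j,X \right)} = \left(X + j\right) + j = X + 2 j$)
$82 \left(k{\left(2,9 \right)} + 137\right) = 82 \left(\left(9 + 2 \cdot 2\right) + 137\right) = 82 \left(\left(9 + 4\right) + 137\right) = 82 \left(13 + 137\right) = 82 \cdot 150 = 12300$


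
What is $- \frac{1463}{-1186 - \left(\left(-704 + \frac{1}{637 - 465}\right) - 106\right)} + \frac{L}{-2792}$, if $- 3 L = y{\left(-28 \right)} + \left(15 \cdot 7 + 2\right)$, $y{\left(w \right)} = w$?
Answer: $\frac{301830329}{77385864} \approx 3.9003$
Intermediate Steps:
$L = - \frac{79}{3}$ ($L = - \frac{-28 + \left(15 \cdot 7 + 2\right)}{3} = - \frac{-28 + \left(105 + 2\right)}{3} = - \frac{-28 + 107}{3} = \left(- \frac{1}{3}\right) 79 = - \frac{79}{3} \approx -26.333$)
$- \frac{1463}{-1186 - \left(\left(-704 + \frac{1}{637 - 465}\right) - 106\right)} + \frac{L}{-2792} = - \frac{1463}{-1186 - \left(\left(-704 + \frac{1}{637 - 465}\right) - 106\right)} - \frac{79}{3 \left(-2792\right)} = - \frac{1463}{-1186 - \left(\left(-704 + \frac{1}{172}\right) - 106\right)} - - \frac{79}{8376} = - \frac{1463}{-1186 - \left(\left(-704 + \frac{1}{172}\right) - 106\right)} + \frac{79}{8376} = - \frac{1463}{-1186 - \left(- \frac{121087}{172} - 106\right)} + \frac{79}{8376} = - \frac{1463}{-1186 - - \frac{139319}{172}} + \frac{79}{8376} = - \frac{1463}{-1186 + \frac{139319}{172}} + \frac{79}{8376} = - \frac{1463}{- \frac{64673}{172}} + \frac{79}{8376} = \left(-1463\right) \left(- \frac{172}{64673}\right) + \frac{79}{8376} = \frac{35948}{9239} + \frac{79}{8376} = \frac{301830329}{77385864}$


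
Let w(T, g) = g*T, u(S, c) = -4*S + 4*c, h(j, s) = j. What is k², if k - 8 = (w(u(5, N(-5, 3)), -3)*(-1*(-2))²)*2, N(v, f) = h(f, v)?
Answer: 40000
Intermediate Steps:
N(v, f) = f
w(T, g) = T*g
k = 200 (k = 8 + (((-4*5 + 4*3)*(-3))*(-1*(-2))²)*2 = 8 + (((-20 + 12)*(-3))*2²)*2 = 8 + (-8*(-3)*4)*2 = 8 + (24*4)*2 = 8 + 96*2 = 8 + 192 = 200)
k² = 200² = 40000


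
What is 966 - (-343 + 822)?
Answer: 487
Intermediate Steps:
966 - (-343 + 822) = 966 - 1*479 = 966 - 479 = 487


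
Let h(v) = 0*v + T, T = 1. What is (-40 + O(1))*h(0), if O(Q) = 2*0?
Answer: -40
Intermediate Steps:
O(Q) = 0
h(v) = 1 (h(v) = 0*v + 1 = 0 + 1 = 1)
(-40 + O(1))*h(0) = (-40 + 0)*1 = -40*1 = -40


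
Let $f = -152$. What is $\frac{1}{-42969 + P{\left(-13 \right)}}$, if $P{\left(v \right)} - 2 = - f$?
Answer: $- \frac{1}{42815} \approx -2.3356 \cdot 10^{-5}$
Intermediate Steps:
$P{\left(v \right)} = 154$ ($P{\left(v \right)} = 2 - -152 = 2 + 152 = 154$)
$\frac{1}{-42969 + P{\left(-13 \right)}} = \frac{1}{-42969 + 154} = \frac{1}{-42815} = - \frac{1}{42815}$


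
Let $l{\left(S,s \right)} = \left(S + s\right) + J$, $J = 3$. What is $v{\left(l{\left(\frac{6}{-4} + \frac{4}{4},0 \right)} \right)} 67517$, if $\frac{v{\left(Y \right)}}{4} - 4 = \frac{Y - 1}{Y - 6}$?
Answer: $\frac{6751700}{7} \approx 9.6453 \cdot 10^{5}$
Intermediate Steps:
$l{\left(S,s \right)} = 3 + S + s$ ($l{\left(S,s \right)} = \left(S + s\right) + 3 = 3 + S + s$)
$v{\left(Y \right)} = 16 + \frac{4 \left(-1 + Y\right)}{-6 + Y}$ ($v{\left(Y \right)} = 16 + 4 \frac{Y - 1}{Y - 6} = 16 + 4 \frac{-1 + Y}{-6 + Y} = 16 + \frac{4 \left(-1 + Y\right)}{-6 + Y}$)
$v{\left(l{\left(\frac{6}{-4} + \frac{4}{4},0 \right)} \right)} 67517 = \frac{20 \left(-5 + \left(3 + \left(\frac{6}{-4} + \frac{4}{4}\right) + 0\right)\right)}{-6 + \left(3 + \left(\frac{6}{-4} + \frac{4}{4}\right) + 0\right)} 67517 = \frac{20 \left(-5 + \left(3 + \left(6 \left(- \frac{1}{4}\right) + 4 \cdot \frac{1}{4}\right) + 0\right)\right)}{-6 + \left(3 + \left(6 \left(- \frac{1}{4}\right) + 4 \cdot \frac{1}{4}\right) + 0\right)} 67517 = \frac{20 \left(-5 + \left(3 + \left(- \frac{3}{2} + 1\right) + 0\right)\right)}{-6 + \left(3 + \left(- \frac{3}{2} + 1\right) + 0\right)} 67517 = \frac{20 \left(-5 + \left(3 - \frac{1}{2} + 0\right)\right)}{-6 + \left(3 - \frac{1}{2} + 0\right)} 67517 = \frac{20 \left(-5 + \frac{5}{2}\right)}{-6 + \frac{5}{2}} \cdot 67517 = 20 \frac{1}{- \frac{7}{2}} \left(- \frac{5}{2}\right) 67517 = 20 \left(- \frac{2}{7}\right) \left(- \frac{5}{2}\right) 67517 = \frac{100}{7} \cdot 67517 = \frac{6751700}{7}$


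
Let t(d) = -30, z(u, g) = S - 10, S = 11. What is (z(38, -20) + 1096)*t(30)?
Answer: -32910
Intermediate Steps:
z(u, g) = 1 (z(u, g) = 11 - 10 = 1)
(z(38, -20) + 1096)*t(30) = (1 + 1096)*(-30) = 1097*(-30) = -32910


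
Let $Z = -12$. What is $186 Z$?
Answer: $-2232$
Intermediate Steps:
$186 Z = 186 \left(-12\right) = -2232$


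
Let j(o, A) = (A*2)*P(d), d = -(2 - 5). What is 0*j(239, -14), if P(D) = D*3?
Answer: 0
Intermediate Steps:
d = 3 (d = -1*(-3) = 3)
P(D) = 3*D
j(o, A) = 18*A (j(o, A) = (A*2)*(3*3) = (2*A)*9 = 18*A)
0*j(239, -14) = 0*(18*(-14)) = 0*(-252) = 0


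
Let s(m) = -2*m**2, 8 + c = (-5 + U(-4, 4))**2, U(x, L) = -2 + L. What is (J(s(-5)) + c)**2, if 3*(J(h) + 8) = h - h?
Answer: 49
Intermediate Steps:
c = 1 (c = -8 + (-5 + (-2 + 4))**2 = -8 + (-5 + 2)**2 = -8 + (-3)**2 = -8 + 9 = 1)
J(h) = -8 (J(h) = -8 + (h - h)/3 = -8 + (1/3)*0 = -8 + 0 = -8)
(J(s(-5)) + c)**2 = (-8 + 1)**2 = (-7)**2 = 49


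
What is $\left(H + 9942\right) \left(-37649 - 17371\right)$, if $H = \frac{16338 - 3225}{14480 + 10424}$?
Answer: $- \frac{3405857407155}{6226} \approx -5.4704 \cdot 10^{8}$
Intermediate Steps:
$H = \frac{13113}{24904} \approx 0.52654$
$\left(H + 9942\right) \left(-37649 - 17371\right) = \left(\frac{13113}{24904} + 9942\right) \left(-37649 - 17371\right) = \frac{247608681}{24904} \left(-55020\right) = - \frac{3405857407155}{6226}$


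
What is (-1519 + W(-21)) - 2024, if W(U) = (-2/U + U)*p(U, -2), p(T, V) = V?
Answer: -73525/21 ≈ -3501.2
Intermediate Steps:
W(U) = -2*U + 4/U (W(U) = (-2/U + U)*(-2) = (U - 2/U)*(-2) = -2*U + 4/U)
(-1519 + W(-21)) - 2024 = (-1519 + (-2*(-21) + 4/(-21))) - 2024 = (-1519 + (42 + 4*(-1/21))) - 2024 = (-1519 + (42 - 4/21)) - 2024 = (-1519 + 878/21) - 2024 = -31021/21 - 2024 = -73525/21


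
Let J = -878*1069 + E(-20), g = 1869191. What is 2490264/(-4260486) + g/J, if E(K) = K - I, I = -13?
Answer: -1716832747387/666474215709 ≈ -2.5760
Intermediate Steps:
E(K) = 13 + K (E(K) = K - 1*(-13) = K + 13 = 13 + K)
J = -938589 (J = -878*1069 + (13 - 20) = -938582 - 7 = -938589)
2490264/(-4260486) + g/J = 2490264/(-4260486) + 1869191/(-938589) = 2490264*(-1/4260486) + 1869191*(-1/938589) = -415044/710081 - 1869191/938589 = -1716832747387/666474215709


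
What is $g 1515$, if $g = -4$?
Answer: $-6060$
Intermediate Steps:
$g 1515 = \left(-4\right) 1515 = -6060$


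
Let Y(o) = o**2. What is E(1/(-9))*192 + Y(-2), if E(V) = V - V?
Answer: 4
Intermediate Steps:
E(V) = 0
E(1/(-9))*192 + Y(-2) = 0*192 + (-2)**2 = 0 + 4 = 4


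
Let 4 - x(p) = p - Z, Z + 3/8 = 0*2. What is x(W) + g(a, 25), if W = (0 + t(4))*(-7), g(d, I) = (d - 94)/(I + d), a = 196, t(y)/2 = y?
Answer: 6249/104 ≈ 60.087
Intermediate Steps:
t(y) = 2*y
Z = -3/8 (Z = -3/8 + 0*2 = -3/8 + 0 = -3/8 ≈ -0.37500)
g(d, I) = (-94 + d)/(I + d)
W = -56 (W = (0 + 2*4)*(-7) = (0 + 8)*(-7) = 8*(-7) = -56)
x(p) = 29/8 - p (x(p) = 4 - (p - 1*(-3/8)) = 4 - (p + 3/8) = 4 - (3/8 + p) = 4 + (-3/8 - p) = 29/8 - p)
x(W) + g(a, 25) = (29/8 - 1*(-56)) + (-94 + 196)/(25 + 196) = (29/8 + 56) + 102/221 = 477/8 + (1/221)*102 = 477/8 + 6/13 = 6249/104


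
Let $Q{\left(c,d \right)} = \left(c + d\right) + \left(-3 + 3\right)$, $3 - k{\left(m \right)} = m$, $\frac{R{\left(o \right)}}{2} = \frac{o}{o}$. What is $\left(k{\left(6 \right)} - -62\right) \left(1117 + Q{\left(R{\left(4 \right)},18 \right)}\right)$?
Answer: $67083$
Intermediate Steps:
$R{\left(o \right)} = 2$ ($R{\left(o \right)} = 2 \frac{o}{o} = 2 \cdot 1 = 2$)
$k{\left(m \right)} = 3 - m$
$Q{\left(c,d \right)} = c + d$ ($Q{\left(c,d \right)} = \left(c + d\right) + 0 = c + d$)
$\left(k{\left(6 \right)} - -62\right) \left(1117 + Q{\left(R{\left(4 \right)},18 \right)}\right) = \left(\left(3 - 6\right) - -62\right) \left(1117 + \left(2 + 18\right)\right) = \left(\left(3 - 6\right) + 62\right) \left(1117 + 20\right) = \left(-3 + 62\right) 1137 = 59 \cdot 1137 = 67083$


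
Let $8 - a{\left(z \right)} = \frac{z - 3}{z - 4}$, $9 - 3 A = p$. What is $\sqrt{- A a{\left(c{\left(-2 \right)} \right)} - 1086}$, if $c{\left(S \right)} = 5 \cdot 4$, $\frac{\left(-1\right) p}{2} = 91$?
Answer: $\frac{i \sqrt{24443}}{4} \approx 39.086 i$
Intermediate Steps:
$p = -182$ ($p = \left(-2\right) 91 = -182$)
$c{\left(S \right)} = 20$
$A = \frac{191}{3}$ ($A = 3 - - \frac{182}{3} = 3 + \frac{182}{3} = \frac{191}{3} \approx 63.667$)
$a{\left(z \right)} = 8 - \frac{-3 + z}{-4 + z}$ ($a{\left(z \right)} = 8 - \frac{z - 3}{z - 4} = 8 - \frac{-3 + z}{-4 + z}$)
$\sqrt{- A a{\left(c{\left(-2 \right)} \right)} - 1086} = \sqrt{\left(-1\right) \frac{191}{3} \frac{-29 + 7 \cdot 20}{-4 + 20} - 1086} = \sqrt{- \frac{191 \frac{-29 + 140}{16}}{3} - 1086} = \sqrt{- \frac{191 \cdot \frac{1}{16} \cdot 111}{3} - 1086} = \sqrt{\left(- \frac{191}{3}\right) \frac{111}{16} - 1086} = \sqrt{- \frac{7067}{16} - 1086} = \sqrt{- \frac{24443}{16}} = \frac{i \sqrt{24443}}{4}$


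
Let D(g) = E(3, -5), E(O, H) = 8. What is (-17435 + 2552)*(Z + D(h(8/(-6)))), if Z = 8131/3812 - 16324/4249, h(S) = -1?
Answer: -216651905415/2313884 ≈ -93631.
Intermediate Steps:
D(g) = 8
Z = -3954067/2313884 (Z = 8131*(1/3812) - 16324*1/4249 = 8131/3812 - 2332/607 = -3954067/2313884 ≈ -1.7088)
(-17435 + 2552)*(Z + D(h(8/(-6)))) = (-17435 + 2552)*(-3954067/2313884 + 8) = -14883*14557005/2313884 = -216651905415/2313884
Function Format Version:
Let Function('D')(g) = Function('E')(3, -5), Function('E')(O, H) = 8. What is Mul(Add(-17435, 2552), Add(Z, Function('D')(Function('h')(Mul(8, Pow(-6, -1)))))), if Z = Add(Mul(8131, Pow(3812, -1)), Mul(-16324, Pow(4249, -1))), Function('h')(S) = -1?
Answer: Rational(-216651905415, 2313884) ≈ -93631.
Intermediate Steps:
Function('D')(g) = 8
Z = Rational(-3954067, 2313884) (Z = Add(Mul(8131, Rational(1, 3812)), Mul(-16324, Rational(1, 4249))) = Add(Rational(8131, 3812), Rational(-2332, 607)) = Rational(-3954067, 2313884) ≈ -1.7088)
Mul(Add(-17435, 2552), Add(Z, Function('D')(Function('h')(Mul(8, Pow(-6, -1)))))) = Mul(Add(-17435, 2552), Add(Rational(-3954067, 2313884), 8)) = Mul(-14883, Rational(14557005, 2313884)) = Rational(-216651905415, 2313884)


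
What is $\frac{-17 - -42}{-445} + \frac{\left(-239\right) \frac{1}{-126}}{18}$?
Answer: $\frac{9931}{201852} \approx 0.049199$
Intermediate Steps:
$\frac{-17 - -42}{-445} + \frac{\left(-239\right) \frac{1}{-126}}{18} = \left(-17 + 42\right) \left(- \frac{1}{445}\right) + \left(-239\right) \left(- \frac{1}{126}\right) \frac{1}{18} = 25 \left(- \frac{1}{445}\right) + \frac{239}{126} \cdot \frac{1}{18} = - \frac{5}{89} + \frac{239}{2268} = \frac{9931}{201852}$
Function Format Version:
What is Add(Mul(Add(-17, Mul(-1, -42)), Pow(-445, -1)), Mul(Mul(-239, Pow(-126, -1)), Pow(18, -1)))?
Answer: Rational(9931, 201852) ≈ 0.049199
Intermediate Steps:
Add(Mul(Add(-17, Mul(-1, -42)), Pow(-445, -1)), Mul(Mul(-239, Pow(-126, -1)), Pow(18, -1))) = Add(Mul(Add(-17, 42), Rational(-1, 445)), Mul(Mul(-239, Rational(-1, 126)), Rational(1, 18))) = Add(Mul(25, Rational(-1, 445)), Mul(Rational(239, 126), Rational(1, 18))) = Add(Rational(-5, 89), Rational(239, 2268)) = Rational(9931, 201852)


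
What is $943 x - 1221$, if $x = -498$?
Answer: $-470835$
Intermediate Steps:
$943 x - 1221 = 943 \left(-498\right) - 1221 = -469614 - 1221 = -470835$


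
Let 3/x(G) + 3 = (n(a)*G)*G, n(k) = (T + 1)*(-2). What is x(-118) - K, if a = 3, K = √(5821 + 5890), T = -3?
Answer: 3/55693 - 7*√239 ≈ -108.22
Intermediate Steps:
K = 7*√239 (K = √11711 = 7*√239 ≈ 108.22)
n(k) = 4 (n(k) = (-3 + 1)*(-2) = -2*(-2) = 4)
x(G) = 3/(-3 + 4*G²) (x(G) = 3/(-3 + (4*G)*G) = 3/(-3 + 4*G²))
x(-118) - K = 3/(-3 + 4*(-118)²) - 7*√239 = 3/(-3 + 4*13924) - 7*√239 = 3/(-3 + 55696) - 7*√239 = 3/55693 - 7*√239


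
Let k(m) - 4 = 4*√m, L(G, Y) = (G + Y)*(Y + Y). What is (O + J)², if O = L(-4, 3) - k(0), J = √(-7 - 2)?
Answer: 91 - 60*I ≈ 91.0 - 60.0*I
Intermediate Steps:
L(G, Y) = 2*Y*(G + Y) (L(G, Y) = (G + Y)*(2*Y) = 2*Y*(G + Y))
k(m) = 4 + 4*√m
J = 3*I (J = √(-9) = 3*I ≈ 3.0*I)
O = -10 (O = 2*3*(-4 + 3) - (4 + 4*√0) = 2*3*(-1) - (4 + 4*0) = -6 - (4 + 0) = -6 - 1*4 = -6 - 4 = -10)
(O + J)² = (-10 + 3*I)²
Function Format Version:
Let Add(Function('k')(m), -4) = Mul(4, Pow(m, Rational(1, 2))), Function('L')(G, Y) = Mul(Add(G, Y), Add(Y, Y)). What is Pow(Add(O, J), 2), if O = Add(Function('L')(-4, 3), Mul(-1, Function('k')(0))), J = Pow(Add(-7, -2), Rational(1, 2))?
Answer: Add(91, Mul(-60, I)) ≈ Add(91.000, Mul(-60.000, I))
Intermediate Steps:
Function('L')(G, Y) = Mul(2, Y, Add(G, Y)) (Function('L')(G, Y) = Mul(Add(G, Y), Mul(2, Y)) = Mul(2, Y, Add(G, Y)))
Function('k')(m) = Add(4, Mul(4, Pow(m, Rational(1, 2))))
J = Mul(3, I) (J = Pow(-9, Rational(1, 2)) = Mul(3, I) ≈ Mul(3.0000, I))
O = -10 (O = Add(Mul(2, 3, Add(-4, 3)), Mul(-1, Add(4, Mul(4, Pow(0, Rational(1, 2)))))) = Add(Mul(2, 3, -1), Mul(-1, Add(4, Mul(4, 0)))) = Add(-6, Mul(-1, Add(4, 0))) = Add(-6, Mul(-1, 4)) = Add(-6, -4) = -10)
Pow(Add(O, J), 2) = Pow(Add(-10, Mul(3, I)), 2)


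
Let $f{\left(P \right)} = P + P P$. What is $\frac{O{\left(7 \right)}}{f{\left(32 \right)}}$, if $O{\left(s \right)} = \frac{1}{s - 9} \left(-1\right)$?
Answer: $\frac{1}{2112} \approx 0.00047348$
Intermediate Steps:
$f{\left(P \right)} = P + P^{2}$
$O{\left(s \right)} = - \frac{1}{-9 + s}$ ($O{\left(s \right)} = \frac{1}{-9 + s} \left(-1\right) = - \frac{1}{-9 + s}$)
$\frac{O{\left(7 \right)}}{f{\left(32 \right)}} = \frac{\left(-1\right) \frac{1}{-9 + 7}}{32 \left(1 + 32\right)} = \frac{\left(-1\right) \frac{1}{-2}}{32 \cdot 33} = \frac{\left(-1\right) \left(- \frac{1}{2}\right)}{1056} = \frac{1}{2} \cdot \frac{1}{1056} = \frac{1}{2112}$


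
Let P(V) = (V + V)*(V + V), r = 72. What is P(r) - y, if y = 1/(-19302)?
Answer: 400246273/19302 ≈ 20736.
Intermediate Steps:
P(V) = 4*V**2 (P(V) = (2*V)*(2*V) = 4*V**2)
y = -1/19302 ≈ -5.1808e-5
P(r) - y = 4*72**2 - 1*(-1/19302) = 4*5184 + 1/19302 = 20736 + 1/19302 = 400246273/19302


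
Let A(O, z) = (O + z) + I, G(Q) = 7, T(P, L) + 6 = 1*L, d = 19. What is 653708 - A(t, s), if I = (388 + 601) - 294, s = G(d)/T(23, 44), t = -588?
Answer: 24836831/38 ≈ 6.5360e+5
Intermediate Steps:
T(P, L) = -6 + L (T(P, L) = -6 + 1*L = -6 + L)
s = 7/38 (s = 7/(-6 + 44) = 7/38 ≈ 0.18421)
I = 695 (I = 989 - 294 = 695)
A(O, z) = 695 + O + z (A(O, z) = (O + z) + 695 = 695 + O + z)
653708 - A(t, s) = 653708 - (695 - 588 + 7/38) = 653708 - 1*4073/38 = 653708 - 4073/38 = 24836831/38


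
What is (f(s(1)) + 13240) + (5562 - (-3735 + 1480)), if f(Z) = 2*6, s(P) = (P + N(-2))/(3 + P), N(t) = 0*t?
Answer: 21069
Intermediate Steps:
N(t) = 0
s(P) = P/(3 + P) (s(P) = (P + 0)/(3 + P) = P/(3 + P))
f(Z) = 12
(f(s(1)) + 13240) + (5562 - (-3735 + 1480)) = (12 + 13240) + (5562 - (-3735 + 1480)) = 13252 + (5562 - 1*(-2255)) = 13252 + (5562 + 2255) = 13252 + 7817 = 21069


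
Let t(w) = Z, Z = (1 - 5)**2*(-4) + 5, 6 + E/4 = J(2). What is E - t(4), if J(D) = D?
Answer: 43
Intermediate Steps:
E = -16 (E = -24 + 4*2 = -24 + 8 = -16)
Z = -59 (Z = (-4)**2*(-4) + 5 = 16*(-4) + 5 = -64 + 5 = -59)
t(w) = -59
E - t(4) = -16 - 1*(-59) = -16 + 59 = 43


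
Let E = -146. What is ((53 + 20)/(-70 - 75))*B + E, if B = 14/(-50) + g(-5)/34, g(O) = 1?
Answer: -17978951/123250 ≈ -145.87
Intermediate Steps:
B = -213/850 (B = 14/(-50) + 1/34 = 14*(-1/50) + 1*(1/34) = -7/25 + 1/34 = -213/850 ≈ -0.25059)
((53 + 20)/(-70 - 75))*B + E = ((53 + 20)/(-70 - 75))*(-213/850) - 146 = (73/(-145))*(-213/850) - 146 = (73*(-1/145))*(-213/850) - 146 = -73/145*(-213/850) - 146 = 15549/123250 - 146 = -17978951/123250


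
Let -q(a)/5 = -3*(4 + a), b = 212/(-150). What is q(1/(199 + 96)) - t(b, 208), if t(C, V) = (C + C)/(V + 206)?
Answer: 55011329/915975 ≈ 60.058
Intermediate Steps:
b = -106/75 (b = 212*(-1/150) = -106/75 ≈ -1.4133)
t(C, V) = 2*C/(206 + V) (t(C, V) = (2*C)/(206 + V) = 2*C/(206 + V))
q(a) = 60 + 15*a (q(a) = -(-15)*(4 + a) = -5*(-12 - 3*a) = 60 + 15*a)
q(1/(199 + 96)) - t(b, 208) = (60 + 15/(199 + 96)) - 2*(-106)/(75*(206 + 208)) = (60 + 15/295) - 2*(-106)/(75*414) = (60 + 15*(1/295)) - 2*(-106)/(75*414) = (60 + 3/59) - 1*(-106/15525) = 3543/59 + 106/15525 = 55011329/915975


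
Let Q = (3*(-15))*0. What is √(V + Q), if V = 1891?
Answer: √1891 ≈ 43.486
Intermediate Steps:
Q = 0 (Q = -45*0 = 0)
√(V + Q) = √(1891 + 0) = √1891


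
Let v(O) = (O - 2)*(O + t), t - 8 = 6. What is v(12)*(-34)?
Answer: -8840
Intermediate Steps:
t = 14 (t = 8 + 6 = 14)
v(O) = (-2 + O)*(14 + O) (v(O) = (O - 2)*(O + 14) = (-2 + O)*(14 + O))
v(12)*(-34) = (-28 + 12² + 12*12)*(-34) = (-28 + 144 + 144)*(-34) = 260*(-34) = -8840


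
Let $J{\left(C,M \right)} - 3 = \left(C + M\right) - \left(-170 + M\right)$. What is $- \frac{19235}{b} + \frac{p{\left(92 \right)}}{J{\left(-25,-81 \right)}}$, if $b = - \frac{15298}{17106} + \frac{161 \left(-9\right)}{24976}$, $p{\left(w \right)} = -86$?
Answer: $\frac{43436490992131}{2150595622} \approx 20197.0$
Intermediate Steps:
$J{\left(C,M \right)} = 173 + C$ ($J{\left(C,M \right)} = 3 + \left(\left(C + M\right) - \left(-170 + M\right)\right) = 3 + \left(170 + C\right) = 173 + C$)
$b = - \frac{29062103}{30517104}$ ($b = \left(-15298\right) \frac{1}{17106} - \frac{207}{3568} = - \frac{7649}{8553} - \frac{207}{3568} = - \frac{29062103}{30517104} \approx -0.95232$)
$- \frac{19235}{b} + \frac{p{\left(92 \right)}}{J{\left(-25,-81 \right)}} = - \frac{19235}{- \frac{29062103}{30517104}} - \frac{86}{173 - 25} = \left(-19235\right) \left(- \frac{30517104}{29062103}\right) - \frac{86}{148} = \frac{586996495440}{29062103} - \frac{43}{74} = \frac{43436490992131}{2150595622}$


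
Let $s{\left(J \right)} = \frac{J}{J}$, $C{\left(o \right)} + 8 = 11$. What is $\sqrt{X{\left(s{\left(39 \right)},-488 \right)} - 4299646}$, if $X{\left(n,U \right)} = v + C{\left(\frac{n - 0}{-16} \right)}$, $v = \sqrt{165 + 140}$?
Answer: $\sqrt{-4299643 + \sqrt{305}} \approx 2073.6 i$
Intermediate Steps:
$C{\left(o \right)} = 3$ ($C{\left(o \right)} = -8 + 11 = 3$)
$s{\left(J \right)} = 1$
$v = \sqrt{305} \approx 17.464$
$X{\left(n,U \right)} = 3 + \sqrt{305}$ ($X{\left(n,U \right)} = \sqrt{305} + 3 = 3 + \sqrt{305}$)
$\sqrt{X{\left(s{\left(39 \right)},-488 \right)} - 4299646} = \sqrt{\left(3 + \sqrt{305}\right) - 4299646} = \sqrt{-4299643 + \sqrt{305}}$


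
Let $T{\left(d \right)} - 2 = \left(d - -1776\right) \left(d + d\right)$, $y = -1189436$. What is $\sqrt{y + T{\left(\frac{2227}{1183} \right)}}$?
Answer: $\frac{2 i \sqrt{413807997634}}{1183} \approx 1087.5 i$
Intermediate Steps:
$T{\left(d \right)} = 2 + 2 d \left(1776 + d\right)$ ($T{\left(d \right)} = 2 + \left(d - -1776\right) \left(d + d\right) = 2 + \left(d + 1776\right) 2 d = 2 + \left(1776 + d\right) 2 d = 2 + 2 d \left(1776 + d\right)$)
$\sqrt{y + T{\left(\frac{2227}{1183} \right)}} = \sqrt{-1189436 + \left(2 + 2 \left(\frac{2227}{1183}\right)^{2} + 3552 \cdot \frac{2227}{1183}\right)} = \sqrt{-1189436 + \left(2 + 2 \cdot \frac{4959529}{1399489} + \frac{7910304}{1183}\right)} = \sqrt{-1189436 + \left(2 + \frac{9919058}{1399489} + \frac{7910304}{1183}\right)} = \sqrt{-1189436 + \frac{9370607668}{1399489}} = \sqrt{- \frac{1655231990536}{1399489}} = \frac{2 i \sqrt{413807997634}}{1183}$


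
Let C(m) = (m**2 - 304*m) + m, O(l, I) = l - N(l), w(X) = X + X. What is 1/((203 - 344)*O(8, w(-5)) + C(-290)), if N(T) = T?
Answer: 1/171970 ≈ 5.8150e-6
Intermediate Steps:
w(X) = 2*X
O(l, I) = 0 (O(l, I) = l - l = 0)
C(m) = m**2 - 303*m
1/((203 - 344)*O(8, w(-5)) + C(-290)) = 1/((203 - 344)*0 - 290*(-303 - 290)) = 1/(-141*0 - 290*(-593)) = 1/(0 + 171970) = 1/171970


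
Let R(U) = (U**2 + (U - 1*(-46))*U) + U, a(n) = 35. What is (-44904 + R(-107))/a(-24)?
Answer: -5407/7 ≈ -772.43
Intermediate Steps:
R(U) = U + U**2 + U*(46 + U) (R(U) = (U**2 + (U + 46)*U) + U = (U**2 + (46 + U)*U) + U = (U**2 + U*(46 + U)) + U = U + U**2 + U*(46 + U))
(-44904 + R(-107))/a(-24) = (-44904 - 107*(47 + 2*(-107)))/35 = (-44904 - 107*(47 - 214))*(1/35) = (-44904 - 107*(-167))*(1/35) = (-44904 + 17869)*(1/35) = -27035*1/35 = -5407/7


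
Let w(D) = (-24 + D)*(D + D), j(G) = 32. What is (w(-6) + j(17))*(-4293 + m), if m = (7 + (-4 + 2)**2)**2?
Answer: -1635424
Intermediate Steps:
w(D) = 2*D*(-24 + D) (w(D) = (-24 + D)*(2*D) = 2*D*(-24 + D))
m = 121 (m = (7 + (-2)**2)**2 = (7 + 4)**2 = 11**2 = 121)
(w(-6) + j(17))*(-4293 + m) = (2*(-6)*(-24 - 6) + 32)*(-4293 + 121) = (2*(-6)*(-30) + 32)*(-4172) = (360 + 32)*(-4172) = 392*(-4172) = -1635424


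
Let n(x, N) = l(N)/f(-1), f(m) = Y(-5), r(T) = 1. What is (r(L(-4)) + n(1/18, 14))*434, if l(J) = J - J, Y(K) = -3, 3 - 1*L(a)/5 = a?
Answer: 434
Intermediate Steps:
L(a) = 15 - 5*a
l(J) = 0
f(m) = -3
n(x, N) = 0 (n(x, N) = 0/(-3) = 0*(-⅓) = 0)
(r(L(-4)) + n(1/18, 14))*434 = (1 + 0)*434 = 1*434 = 434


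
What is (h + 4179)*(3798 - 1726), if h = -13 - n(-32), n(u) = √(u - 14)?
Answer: 8631952 - 2072*I*√46 ≈ 8.632e+6 - 14053.0*I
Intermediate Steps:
n(u) = √(-14 + u)
h = -13 - I*√46 (h = -13 - √(-14 - 32) = -13 - √(-46) = -13 - I*√46 ≈ -13.0 - 6.7823*I)
(h + 4179)*(3798 - 1726) = ((-13 - I*√46) + 4179)*(3798 - 1726) = (4166 - I*√46)*2072 = 8631952 - 2072*I*√46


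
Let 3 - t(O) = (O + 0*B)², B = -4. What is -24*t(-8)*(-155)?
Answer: -226920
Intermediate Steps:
t(O) = 3 - O² (t(O) = 3 - (O + 0*(-4))² = 3 - (O + 0)² = 3 - O²)
-24*t(-8)*(-155) = -24*(3 - 1*(-8)²)*(-155) = -24*(3 - 1*64)*(-155) = -24*(3 - 64)*(-155) = -24*(-61)*(-155) = 1464*(-155) = -226920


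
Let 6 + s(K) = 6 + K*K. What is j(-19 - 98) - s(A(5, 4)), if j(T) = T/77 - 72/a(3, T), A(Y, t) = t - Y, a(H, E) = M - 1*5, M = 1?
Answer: 1192/77 ≈ 15.481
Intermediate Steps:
a(H, E) = -4 (a(H, E) = 1 - 1*5 = 1 - 5 = -4)
s(K) = K² (s(K) = -6 + (6 + K*K) = -6 + (6 + K²) = K²)
j(T) = 18 + T/77 (j(T) = T/77 - 72/(-4) = T*(1/77) - 72*(-¼) = T/77 + 18 = 18 + T/77)
j(-19 - 98) - s(A(5, 4)) = (18 + (-19 - 98)/77) - (4 - 1*5)² = (18 + (1/77)*(-117)) - (4 - 5)² = (18 - 117/77) - 1*(-1)² = 1269/77 - 1*1 = 1269/77 - 1 = 1192/77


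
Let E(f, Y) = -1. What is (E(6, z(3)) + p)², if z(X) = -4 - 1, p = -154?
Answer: 24025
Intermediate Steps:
z(X) = -5
(E(6, z(3)) + p)² = (-1 - 154)² = (-155)² = 24025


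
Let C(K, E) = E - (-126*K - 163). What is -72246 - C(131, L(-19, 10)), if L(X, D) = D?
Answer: -88925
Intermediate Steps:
C(K, E) = 163 + E + 126*K (C(K, E) = E - (-163 - 126*K) = E + (163 + 126*K) = 163 + E + 126*K)
-72246 - C(131, L(-19, 10)) = -72246 - (163 + 10 + 126*131) = -72246 - (163 + 10 + 16506) = -72246 - 1*16679 = -72246 - 16679 = -88925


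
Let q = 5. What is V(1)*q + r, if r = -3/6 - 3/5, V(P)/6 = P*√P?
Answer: 289/10 ≈ 28.900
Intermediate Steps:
V(P) = 6*P^(3/2) (V(P) = 6*(P*√P) = 6*P^(3/2))
r = -11/10 (r = -3*⅙ - 3*⅕ = -½ - ⅗ = -11/10 ≈ -1.1000)
V(1)*q + r = (6*1^(3/2))*5 - 11/10 = (6*1)*5 - 11/10 = 6*5 - 11/10 = 30 - 11/10 = 289/10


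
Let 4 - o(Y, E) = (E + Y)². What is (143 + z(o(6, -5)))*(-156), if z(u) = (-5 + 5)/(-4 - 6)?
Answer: -22308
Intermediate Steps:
o(Y, E) = 4 - (E + Y)²
z(u) = 0 (z(u) = 0/(-10) = 0*(-⅒) = 0)
(143 + z(o(6, -5)))*(-156) = (143 + 0)*(-156) = 143*(-156) = -22308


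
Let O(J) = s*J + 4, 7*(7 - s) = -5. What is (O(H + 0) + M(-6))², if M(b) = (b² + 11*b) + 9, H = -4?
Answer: 112225/49 ≈ 2290.3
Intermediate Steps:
s = 54/7 (s = 7 - ⅐*(-5) = 7 + 5/7 = 54/7 ≈ 7.7143)
M(b) = 9 + b² + 11*b
O(J) = 4 + 54*J/7 (O(J) = 54*J/7 + 4 = 4 + 54*J/7)
(O(H + 0) + M(-6))² = ((4 + 54*(-4 + 0)/7) + (9 + (-6)² + 11*(-6)))² = ((4 + (54/7)*(-4)) + (9 + 36 - 66))² = ((4 - 216/7) - 21)² = (-188/7 - 21)² = (-335/7)² = 112225/49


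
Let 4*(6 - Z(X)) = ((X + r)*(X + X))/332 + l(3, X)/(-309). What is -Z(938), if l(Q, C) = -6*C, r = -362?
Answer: 6943841/8549 ≈ 812.24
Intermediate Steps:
Z(X) = 6 - X/206 - X*(-362 + X)/664 (Z(X) = 6 - (((X - 362)*(X + X))/332 - 6*X/(-309))/4 = 6 - (((-362 + X)*(2*X))*(1/332) - 6*X*(-1/309))/4 = 6 - ((2*X*(-362 + X))*(1/332) + 2*X/103)/4 = 6 - (X*(-362 + X)/166 + 2*X/103)/4 = 6 - (2*X/103 + X*(-362 + X)/166)/4 = 6 + (-X/206 - X*(-362 + X)/664) = 6 - X/206 - X*(-362 + X)/664)
-Z(938) = -(6 - 1/664*938**2 + (18477/34196)*938) = -(6 - 1/664*879844 + 8665713/17098) = -(6 - 219961/166 + 8665713/17098) = -1*(-6943841/8549) = 6943841/8549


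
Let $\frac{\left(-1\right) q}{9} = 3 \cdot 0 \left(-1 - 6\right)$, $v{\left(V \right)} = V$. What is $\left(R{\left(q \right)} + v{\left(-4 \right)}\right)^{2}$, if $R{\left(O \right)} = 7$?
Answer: $9$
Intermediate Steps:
$q = 0$ ($q = - 9 \cdot 3 \cdot 0 \left(-1 - 6\right) = - 9 \cdot 0 \left(-1 - 6\right) = - 9 \cdot 0 \left(-7\right) = \left(-9\right) 0 = 0$)
$\left(R{\left(q \right)} + v{\left(-4 \right)}\right)^{2} = \left(7 - 4\right)^{2} = 3^{2} = 9$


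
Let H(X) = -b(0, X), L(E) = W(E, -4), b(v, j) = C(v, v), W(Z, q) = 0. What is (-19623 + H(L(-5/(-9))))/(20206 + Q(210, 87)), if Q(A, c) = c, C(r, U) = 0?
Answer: -19623/20293 ≈ -0.96698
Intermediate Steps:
b(v, j) = 0
L(E) = 0
H(X) = 0 (H(X) = -1*0 = 0)
(-19623 + H(L(-5/(-9))))/(20206 + Q(210, 87)) = (-19623 + 0)/(20206 + 87) = -19623/20293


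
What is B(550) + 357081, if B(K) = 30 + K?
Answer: 357661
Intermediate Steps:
B(550) + 357081 = (30 + 550) + 357081 = 580 + 357081 = 357661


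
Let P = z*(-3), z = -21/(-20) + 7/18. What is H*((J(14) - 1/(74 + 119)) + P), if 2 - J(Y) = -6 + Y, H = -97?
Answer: 11594119/11580 ≈ 1001.2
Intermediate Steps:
z = 259/180 (z = -21*(-1/20) + 7*(1/18) = 21/20 + 7/18 = 259/180 ≈ 1.4389)
J(Y) = 8 - Y (J(Y) = 2 - (-6 + Y) = 2 + (6 - Y) = 8 - Y)
P = -259/60 (P = (259/180)*(-3) = -259/60 ≈ -4.3167)
H*((J(14) - 1/(74 + 119)) + P) = -97*(((8 - 1*14) - 1/(74 + 119)) - 259/60) = -97*(((8 - 14) - 1/193) - 259/60) = -97*((-6 - 1*1/193) - 259/60) = -97*((-6 - 1/193) - 259/60) = -97*(-1159/193 - 259/60) = -97*(-119527/11580) = 11594119/11580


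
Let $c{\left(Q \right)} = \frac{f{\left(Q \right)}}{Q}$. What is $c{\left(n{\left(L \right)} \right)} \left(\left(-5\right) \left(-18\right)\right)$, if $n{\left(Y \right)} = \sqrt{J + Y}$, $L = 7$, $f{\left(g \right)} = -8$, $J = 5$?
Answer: $- 120 \sqrt{3} \approx -207.85$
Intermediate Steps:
$n{\left(Y \right)} = \sqrt{5 + Y}$
$c{\left(Q \right)} = - \frac{8}{Q}$
$c{\left(n{\left(L \right)} \right)} \left(\left(-5\right) \left(-18\right)\right) = - \frac{8}{\sqrt{5 + 7}} \left(\left(-5\right) \left(-18\right)\right) = - \frac{8}{\sqrt{12}} \cdot 90 = - \frac{8}{2 \sqrt{3}} \cdot 90 = - 8 \frac{\sqrt{3}}{6} \cdot 90 = - \frac{4 \sqrt{3}}{3} \cdot 90 = - 120 \sqrt{3}$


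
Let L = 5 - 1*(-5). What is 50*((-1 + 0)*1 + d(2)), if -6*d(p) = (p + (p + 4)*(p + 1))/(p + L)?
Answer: -575/9 ≈ -63.889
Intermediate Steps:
L = 10 (L = 5 + 5 = 10)
d(p) = -(p + (1 + p)*(4 + p))/(6*(10 + p)) (d(p) = -(p + (p + 4)*(p + 1))/(6*(p + 10)) = -(p + (4 + p)*(1 + p))/(6*(10 + p)) = -(p + (1 + p)*(4 + p))/(6*(10 + p)))
50*((-1 + 0)*1 + d(2)) = 50*((-1 + 0)*1 + (-4 - 1*2² - 6*2)/(6*(10 + 2))) = 50*(-1*1 + (⅙)*(-4 - 1*4 - 12)/12) = 50*(-1 + (⅙)*(1/12)*(-4 - 4 - 12)) = 50*(-1 + (⅙)*(1/12)*(-20)) = 50*(-1 - 5/18) = 50*(-23/18) = -575/9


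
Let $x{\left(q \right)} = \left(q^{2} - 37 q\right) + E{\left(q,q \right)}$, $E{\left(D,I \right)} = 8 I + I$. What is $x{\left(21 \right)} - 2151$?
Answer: $-2298$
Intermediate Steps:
$E{\left(D,I \right)} = 9 I$
$x{\left(q \right)} = q^{2} - 28 q$ ($x{\left(q \right)} = \left(q^{2} - 37 q\right) + 9 q = q^{2} - 28 q$)
$x{\left(21 \right)} - 2151 = 21 \left(-28 + 21\right) - 2151 = 21 \left(-7\right) - 2151 = -147 - 2151 = -2298$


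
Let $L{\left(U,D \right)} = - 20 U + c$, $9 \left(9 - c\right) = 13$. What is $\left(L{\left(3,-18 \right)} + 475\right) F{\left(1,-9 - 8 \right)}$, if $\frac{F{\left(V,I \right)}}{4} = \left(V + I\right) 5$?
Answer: $- \frac{1216960}{9} \approx -1.3522 \cdot 10^{5}$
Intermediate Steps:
$c = \frac{68}{9}$ ($c = 9 - \frac{13}{9} = \frac{68}{9} \approx 7.5556$)
$L{\left(U,D \right)} = \frac{68}{9} - 20 U$ ($L{\left(U,D \right)} = - 20 U + \frac{68}{9} = \frac{68}{9} - 20 U$)
$F{\left(V,I \right)} = 20 I + 20 V$ ($F{\left(V,I \right)} = 4 \left(V + I\right) 5 = 4 \left(I + V\right) 5 = 4 \left(5 I + 5 V\right) = 20 I + 20 V$)
$\left(L{\left(3,-18 \right)} + 475\right) F{\left(1,-9 - 8 \right)} = \left(\left(\frac{68}{9} - 60\right) + 475\right) \left(20 \left(-9 - 8\right) + 20 \cdot 1\right) = \left(\left(\frac{68}{9} - 60\right) + 475\right) \left(20 \left(-9 - 8\right) + 20\right) = \left(- \frac{472}{9} + 475\right) \left(20 \left(-17\right) + 20\right) = \frac{3803 \left(-340 + 20\right)}{9} = \frac{3803}{9} \left(-320\right) = - \frac{1216960}{9}$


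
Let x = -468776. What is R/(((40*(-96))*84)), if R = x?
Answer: 8371/5760 ≈ 1.4533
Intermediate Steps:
R = -468776
R/(((40*(-96))*84)) = -468776/((40*(-96))*84) = -468776/((-3840*84)) = -468776/(-322560) = -468776*(-1/322560) = 8371/5760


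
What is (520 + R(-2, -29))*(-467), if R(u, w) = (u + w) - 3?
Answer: -226962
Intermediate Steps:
R(u, w) = -3 + u + w
(520 + R(-2, -29))*(-467) = (520 + (-3 - 2 - 29))*(-467) = (520 - 34)*(-467) = 486*(-467) = -226962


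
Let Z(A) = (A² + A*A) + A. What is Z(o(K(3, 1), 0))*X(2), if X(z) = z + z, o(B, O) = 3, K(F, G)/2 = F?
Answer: 84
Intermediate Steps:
K(F, G) = 2*F
X(z) = 2*z
Z(A) = A + 2*A² (Z(A) = (A² + A²) + A = 2*A² + A = A + 2*A²)
Z(o(K(3, 1), 0))*X(2) = (3*(1 + 2*3))*(2*2) = (3*(1 + 6))*4 = (3*7)*4 = 21*4 = 84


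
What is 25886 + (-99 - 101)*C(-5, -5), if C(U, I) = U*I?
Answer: 20886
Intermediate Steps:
C(U, I) = I*U
25886 + (-99 - 101)*C(-5, -5) = 25886 + (-99 - 101)*(-5*(-5)) = 25886 - 200*25 = 25886 - 5000 = 20886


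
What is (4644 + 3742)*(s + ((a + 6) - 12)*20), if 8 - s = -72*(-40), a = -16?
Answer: -27774432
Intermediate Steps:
s = -2872 (s = 8 - (-72)*(-40) = 8 - 1*2880 = 8 - 2880 = -2872)
(4644 + 3742)*(s + ((a + 6) - 12)*20) = (4644 + 3742)*(-2872 + ((-16 + 6) - 12)*20) = 8386*(-2872 + (-10 - 12)*20) = 8386*(-2872 - 22*20) = 8386*(-2872 - 440) = 8386*(-3312) = -27774432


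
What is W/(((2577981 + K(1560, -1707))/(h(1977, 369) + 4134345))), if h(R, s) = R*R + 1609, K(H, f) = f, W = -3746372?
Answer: -15068812932838/1288137 ≈ -1.1698e+7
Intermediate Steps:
h(R, s) = 1609 + R² (h(R, s) = R² + 1609 = 1609 + R²)
W/(((2577981 + K(1560, -1707))/(h(1977, 369) + 4134345))) = -3746372*((1609 + 1977²) + 4134345)/(2577981 - 1707) = -3746372/(2576274/((1609 + 3908529) + 4134345)) = -3746372/(2576274/(3910138 + 4134345)) = -3746372/(2576274/8044483) = -3746372/(2576274*(1/8044483)) = -3746372/2576274/8044483 = -3746372*8044483/2576274 = -15068812932838/1288137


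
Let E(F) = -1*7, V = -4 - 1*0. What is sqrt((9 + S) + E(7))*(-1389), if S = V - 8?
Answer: -1389*I*sqrt(10) ≈ -4392.4*I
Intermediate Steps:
V = -4 (V = -4 + 0 = -4)
S = -12 (S = -4 - 8 = -12)
E(F) = -7
sqrt((9 + S) + E(7))*(-1389) = sqrt((9 - 12) - 7)*(-1389) = sqrt(-3 - 7)*(-1389) = sqrt(-10)*(-1389) = (I*sqrt(10))*(-1389) = -1389*I*sqrt(10)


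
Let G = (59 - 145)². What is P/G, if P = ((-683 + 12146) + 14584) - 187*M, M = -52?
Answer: 35771/7396 ≈ 4.8365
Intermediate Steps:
G = 7396 (G = (-86)² = 7396)
P = 35771 (P = ((-683 + 12146) + 14584) - 187*(-52) = (11463 + 14584) + 9724 = 26047 + 9724 = 35771)
P/G = 35771/7396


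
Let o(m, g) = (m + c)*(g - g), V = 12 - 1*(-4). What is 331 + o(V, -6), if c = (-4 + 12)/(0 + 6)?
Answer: 331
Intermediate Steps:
V = 16 (V = 12 + 4 = 16)
c = 4/3 (c = 8/6 = 8*(1/6) = 4/3 ≈ 1.3333)
o(m, g) = 0 (o(m, g) = (m + 4/3)*(g - g) = (4/3 + m)*0 = 0)
331 + o(V, -6) = 331 + 0 = 331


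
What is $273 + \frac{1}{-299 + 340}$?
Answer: $\frac{11194}{41} \approx 273.02$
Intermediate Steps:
$273 + \frac{1}{-299 + 340} = 273 + \frac{1}{41} = \frac{11194}{41}$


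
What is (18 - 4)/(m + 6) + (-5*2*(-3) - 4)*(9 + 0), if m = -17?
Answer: 2560/11 ≈ 232.73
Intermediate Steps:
(18 - 4)/(m + 6) + (-5*2*(-3) - 4)*(9 + 0) = (18 - 4)/(-17 + 6) + (-5*2*(-3) - 4)*(9 + 0) = 14/(-11) + (-10*(-3) - 4)*9 = 14*(-1/11) + (30 - 4)*9 = -14/11 + 26*9 = -14/11 + 234 = 2560/11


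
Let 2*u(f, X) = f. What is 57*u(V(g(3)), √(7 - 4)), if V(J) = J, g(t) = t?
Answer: 171/2 ≈ 85.500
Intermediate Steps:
u(f, X) = f/2
57*u(V(g(3)), √(7 - 4)) = 57*((½)*3) = 57*(3/2) = 171/2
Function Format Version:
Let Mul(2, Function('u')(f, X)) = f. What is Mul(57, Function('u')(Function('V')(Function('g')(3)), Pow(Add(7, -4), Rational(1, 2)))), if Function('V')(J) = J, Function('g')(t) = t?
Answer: Rational(171, 2) ≈ 85.500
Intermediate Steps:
Function('u')(f, X) = Mul(Rational(1, 2), f)
Mul(57, Function('u')(Function('V')(Function('g')(3)), Pow(Add(7, -4), Rational(1, 2)))) = Mul(57, Mul(Rational(1, 2), 3)) = Mul(57, Rational(3, 2)) = Rational(171, 2)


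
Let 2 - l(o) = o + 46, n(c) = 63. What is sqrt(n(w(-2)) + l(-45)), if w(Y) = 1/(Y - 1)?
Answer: 8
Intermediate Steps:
w(Y) = 1/(-1 + Y)
l(o) = -44 - o (l(o) = 2 - (o + 46) = 2 - (46 + o) = 2 + (-46 - o) = -44 - o)
sqrt(n(w(-2)) + l(-45)) = sqrt(63 + (-44 - 1*(-45))) = sqrt(63 + (-44 + 45)) = sqrt(63 + 1) = sqrt(64) = 8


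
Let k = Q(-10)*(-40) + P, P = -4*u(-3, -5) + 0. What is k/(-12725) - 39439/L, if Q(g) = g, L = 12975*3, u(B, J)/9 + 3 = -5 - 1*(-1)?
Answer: -4217923/3962565 ≈ -1.0644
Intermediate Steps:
u(B, J) = -63 (u(B, J) = -27 + 9*(-5 - 1*(-1)) = -27 + 9*(-5 + 1) = -27 + 9*(-4) = -27 - 36 = -63)
L = 38925
P = 252 (P = -4*(-63) + 0 = 252 + 0 = 252)
k = 652 (k = -10*(-40) + 252 = 400 + 252 = 652)
k/(-12725) - 39439/L = 652/(-12725) - 39439/38925 = 652*(-1/12725) - 39439*1/38925 = -652/12725 - 39439/38925 = -4217923/3962565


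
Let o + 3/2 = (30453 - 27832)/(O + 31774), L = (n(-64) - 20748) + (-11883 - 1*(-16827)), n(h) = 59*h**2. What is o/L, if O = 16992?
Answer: -8816/1376786095 ≈ -6.4033e-6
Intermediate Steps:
L = 225860 (L = (59*(-64)**2 - 20748) + (-11883 - 1*(-16827)) = (59*4096 - 20748) + (-11883 + 16827) = (241664 - 20748) + 4944 = 220916 + 4944 = 225860)
o = -35264/24383 (o = -3/2 + (30453 - 27832)/(16992 + 31774) = -3/2 + 2621/48766 = -35264/24383 ≈ -1.4463)
o/L = -35264/24383/225860 = -35264/24383*1/225860 = -8816/1376786095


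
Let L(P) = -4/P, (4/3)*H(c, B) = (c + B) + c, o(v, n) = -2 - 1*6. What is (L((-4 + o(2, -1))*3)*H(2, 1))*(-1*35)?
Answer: -175/12 ≈ -14.583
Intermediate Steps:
o(v, n) = -8 (o(v, n) = -2 - 6 = -8)
H(c, B) = 3*c/2 + 3*B/4 (H(c, B) = 3*((c + B) + c)/4 = 3*((B + c) + c)/4 = 3*(B + 2*c)/4 = 3*c/2 + 3*B/4)
(L((-4 + o(2, -1))*3)*H(2, 1))*(-1*35) = ((-4*1/(3*(-4 - 8)))*((3/2)*2 + (¾)*1))*(-1*35) = ((-4/((-12*3)))*(3 + ¾))*(-35) = (-4/(-36)*(15/4))*(-35) = (-4*(-1/36)*(15/4))*(-35) = ((⅑)*(15/4))*(-35) = (5/12)*(-35) = -175/12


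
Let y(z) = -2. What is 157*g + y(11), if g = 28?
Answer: 4394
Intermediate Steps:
157*g + y(11) = 157*28 - 2 = 4396 - 2 = 4394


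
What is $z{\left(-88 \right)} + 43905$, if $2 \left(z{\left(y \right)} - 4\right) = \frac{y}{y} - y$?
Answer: $\frac{87907}{2} \approx 43954.0$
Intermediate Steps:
$z{\left(y \right)} = \frac{9}{2} - \frac{y}{2}$ ($z{\left(y \right)} = 4 + \frac{\frac{y}{y} - y}{2} = 4 + \frac{1 - y}{2} = 4 - \left(- \frac{1}{2} + \frac{y}{2}\right) = \frac{9}{2} - \frac{y}{2}$)
$z{\left(-88 \right)} + 43905 = \left(\frac{9}{2} - -44\right) + 43905 = \left(\frac{9}{2} + 44\right) + 43905 = \frac{97}{2} + 43905 = \frac{87907}{2}$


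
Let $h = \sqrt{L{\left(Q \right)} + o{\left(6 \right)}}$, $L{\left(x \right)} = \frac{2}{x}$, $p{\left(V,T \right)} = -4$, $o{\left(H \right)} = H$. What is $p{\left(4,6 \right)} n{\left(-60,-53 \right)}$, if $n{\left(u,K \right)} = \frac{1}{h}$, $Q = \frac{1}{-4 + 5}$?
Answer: $- \sqrt{2} \approx -1.4142$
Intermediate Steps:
$Q = 1$ ($Q = 1^{-1} = 1$)
$h = 2 \sqrt{2}$ ($h = \sqrt{\frac{2}{1} + 6} = \sqrt{2 \cdot 1 + 6} = \sqrt{2 + 6} = \sqrt{8} = 2 \sqrt{2} \approx 2.8284$)
$n{\left(u,K \right)} = \frac{\sqrt{2}}{4}$ ($n{\left(u,K \right)} = \frac{1}{2 \sqrt{2}} = \frac{\sqrt{2}}{4}$)
$p{\left(4,6 \right)} n{\left(-60,-53 \right)} = - 4 \frac{\sqrt{2}}{4} = - \sqrt{2}$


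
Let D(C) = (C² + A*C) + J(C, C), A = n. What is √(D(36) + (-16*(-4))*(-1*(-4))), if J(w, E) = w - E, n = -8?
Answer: 4*√79 ≈ 35.553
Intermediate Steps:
A = -8
D(C) = C² - 8*C (D(C) = (C² - 8*C) + (C - C) = (C² - 8*C) + 0 = C² - 8*C)
√(D(36) + (-16*(-4))*(-1*(-4))) = √(36*(-8 + 36) + (-16*(-4))*(-1*(-4))) = √(36*28 + 64*4) = √(1008 + 256) = √1264 = 4*√79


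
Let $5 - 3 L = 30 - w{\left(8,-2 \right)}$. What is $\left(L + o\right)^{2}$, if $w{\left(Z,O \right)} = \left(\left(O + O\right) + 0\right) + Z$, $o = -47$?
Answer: $2916$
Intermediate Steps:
$w{\left(Z,O \right)} = Z + 2 O$ ($w{\left(Z,O \right)} = \left(2 O + 0\right) + Z = 2 O + Z = Z + 2 O$)
$L = -7$ ($L = \frac{5}{3} - \frac{30 - \left(8 + 2 \left(-2\right)\right)}{3} = \frac{5}{3} - \frac{30 - \left(8 - 4\right)}{3} = \frac{5}{3} - \frac{30 - 4}{3} = \frac{5}{3} - \frac{26}{3} = -7$)
$\left(L + o\right)^{2} = \left(-7 - 47\right)^{2} = \left(-54\right)^{2} = 2916$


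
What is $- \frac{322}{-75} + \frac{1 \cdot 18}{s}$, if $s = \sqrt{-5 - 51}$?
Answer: $\frac{322}{75} - \frac{9 i \sqrt{14}}{14} \approx 4.2933 - 2.4053 i$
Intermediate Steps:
$s = 2 i \sqrt{14}$ ($s = \sqrt{-56} = 2 i \sqrt{14} \approx 7.4833 i$)
$- \frac{322}{-75} + \frac{1 \cdot 18}{s} = - \frac{322}{-75} + \frac{1 \cdot 18}{2 i \sqrt{14}} = \left(-322\right) \left(- \frac{1}{75}\right) + 18 \left(- \frac{i \sqrt{14}}{28}\right) = \frac{322}{75} - \frac{9 i \sqrt{14}}{14}$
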